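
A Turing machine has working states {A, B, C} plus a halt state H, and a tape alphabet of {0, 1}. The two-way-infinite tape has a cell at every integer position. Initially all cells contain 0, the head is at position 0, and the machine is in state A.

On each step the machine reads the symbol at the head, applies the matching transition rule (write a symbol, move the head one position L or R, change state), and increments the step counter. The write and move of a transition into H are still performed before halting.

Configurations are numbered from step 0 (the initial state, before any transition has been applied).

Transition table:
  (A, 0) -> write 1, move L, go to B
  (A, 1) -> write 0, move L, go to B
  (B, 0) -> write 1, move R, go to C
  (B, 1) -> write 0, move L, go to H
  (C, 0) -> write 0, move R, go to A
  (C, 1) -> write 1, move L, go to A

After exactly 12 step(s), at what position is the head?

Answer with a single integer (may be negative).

Answer: 0

Derivation:
Step 1: in state A at pos 0, read 0 -> (A,0)->write 1,move L,goto B. Now: state=B, head=-1, tape[-2..1]=0010 (head:  ^)
Step 2: in state B at pos -1, read 0 -> (B,0)->write 1,move R,goto C. Now: state=C, head=0, tape[-2..1]=0110 (head:   ^)
Step 3: in state C at pos 0, read 1 -> (C,1)->write 1,move L,goto A. Now: state=A, head=-1, tape[-2..1]=0110 (head:  ^)
Step 4: in state A at pos -1, read 1 -> (A,1)->write 0,move L,goto B. Now: state=B, head=-2, tape[-3..1]=00010 (head:  ^)
Step 5: in state B at pos -2, read 0 -> (B,0)->write 1,move R,goto C. Now: state=C, head=-1, tape[-3..1]=01010 (head:   ^)
Step 6: in state C at pos -1, read 0 -> (C,0)->write 0,move R,goto A. Now: state=A, head=0, tape[-3..1]=01010 (head:    ^)
Step 7: in state A at pos 0, read 1 -> (A,1)->write 0,move L,goto B. Now: state=B, head=-1, tape[-3..1]=01000 (head:   ^)
Step 8: in state B at pos -1, read 0 -> (B,0)->write 1,move R,goto C. Now: state=C, head=0, tape[-3..1]=01100 (head:    ^)
Step 9: in state C at pos 0, read 0 -> (C,0)->write 0,move R,goto A. Now: state=A, head=1, tape[-3..2]=011000 (head:     ^)
Step 10: in state A at pos 1, read 0 -> (A,0)->write 1,move L,goto B. Now: state=B, head=0, tape[-3..2]=011010 (head:    ^)
Step 11: in state B at pos 0, read 0 -> (B,0)->write 1,move R,goto C. Now: state=C, head=1, tape[-3..2]=011110 (head:     ^)
Step 12: in state C at pos 1, read 1 -> (C,1)->write 1,move L,goto A. Now: state=A, head=0, tape[-3..2]=011110 (head:    ^)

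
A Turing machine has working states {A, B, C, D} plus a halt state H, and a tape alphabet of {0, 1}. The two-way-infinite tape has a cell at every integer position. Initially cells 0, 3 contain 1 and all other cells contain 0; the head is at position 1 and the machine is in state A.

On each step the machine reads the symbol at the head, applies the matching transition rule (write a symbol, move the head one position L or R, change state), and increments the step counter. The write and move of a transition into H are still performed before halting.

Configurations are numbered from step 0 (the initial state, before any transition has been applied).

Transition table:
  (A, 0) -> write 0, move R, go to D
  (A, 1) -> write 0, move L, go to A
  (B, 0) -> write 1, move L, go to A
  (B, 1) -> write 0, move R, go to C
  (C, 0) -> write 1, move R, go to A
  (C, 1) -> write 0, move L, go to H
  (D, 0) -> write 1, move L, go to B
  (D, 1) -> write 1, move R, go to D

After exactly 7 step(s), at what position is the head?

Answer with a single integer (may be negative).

Answer: -2

Derivation:
Step 1: in state A at pos 1, read 0 -> (A,0)->write 0,move R,goto D. Now: state=D, head=2, tape[-1..4]=010010 (head:    ^)
Step 2: in state D at pos 2, read 0 -> (D,0)->write 1,move L,goto B. Now: state=B, head=1, tape[-1..4]=010110 (head:   ^)
Step 3: in state B at pos 1, read 0 -> (B,0)->write 1,move L,goto A. Now: state=A, head=0, tape[-1..4]=011110 (head:  ^)
Step 4: in state A at pos 0, read 1 -> (A,1)->write 0,move L,goto A. Now: state=A, head=-1, tape[-2..4]=0001110 (head:  ^)
Step 5: in state A at pos -1, read 0 -> (A,0)->write 0,move R,goto D. Now: state=D, head=0, tape[-2..4]=0001110 (head:   ^)
Step 6: in state D at pos 0, read 0 -> (D,0)->write 1,move L,goto B. Now: state=B, head=-1, tape[-2..4]=0011110 (head:  ^)
Step 7: in state B at pos -1, read 0 -> (B,0)->write 1,move L,goto A. Now: state=A, head=-2, tape[-3..4]=00111110 (head:  ^)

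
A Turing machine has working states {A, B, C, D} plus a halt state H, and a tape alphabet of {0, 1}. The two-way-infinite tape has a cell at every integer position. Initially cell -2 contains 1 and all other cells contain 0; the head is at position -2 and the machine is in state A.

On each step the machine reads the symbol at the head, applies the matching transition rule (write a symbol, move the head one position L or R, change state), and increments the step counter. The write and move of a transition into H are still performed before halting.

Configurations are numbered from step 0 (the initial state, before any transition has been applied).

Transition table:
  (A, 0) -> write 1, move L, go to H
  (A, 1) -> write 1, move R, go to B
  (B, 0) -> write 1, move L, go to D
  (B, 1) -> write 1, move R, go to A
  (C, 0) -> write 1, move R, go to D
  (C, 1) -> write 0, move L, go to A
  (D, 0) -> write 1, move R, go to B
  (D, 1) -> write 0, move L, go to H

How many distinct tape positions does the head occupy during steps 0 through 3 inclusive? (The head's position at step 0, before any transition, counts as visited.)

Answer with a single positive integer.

Answer: 3

Derivation:
Step 1: in state A at pos -2, read 1 -> (A,1)->write 1,move R,goto B. Now: state=B, head=-1, tape[-3..0]=0100 (head:   ^)
Step 2: in state B at pos -1, read 0 -> (B,0)->write 1,move L,goto D. Now: state=D, head=-2, tape[-3..0]=0110 (head:  ^)
Step 3: in state D at pos -2, read 1 -> (D,1)->write 0,move L,goto H. Now: state=H, head=-3, tape[-4..0]=00010 (head:  ^)
Head positions at steps 0..3: starting at -2, distinct positions visited = {-3, -2, -1} -> 3 position(s)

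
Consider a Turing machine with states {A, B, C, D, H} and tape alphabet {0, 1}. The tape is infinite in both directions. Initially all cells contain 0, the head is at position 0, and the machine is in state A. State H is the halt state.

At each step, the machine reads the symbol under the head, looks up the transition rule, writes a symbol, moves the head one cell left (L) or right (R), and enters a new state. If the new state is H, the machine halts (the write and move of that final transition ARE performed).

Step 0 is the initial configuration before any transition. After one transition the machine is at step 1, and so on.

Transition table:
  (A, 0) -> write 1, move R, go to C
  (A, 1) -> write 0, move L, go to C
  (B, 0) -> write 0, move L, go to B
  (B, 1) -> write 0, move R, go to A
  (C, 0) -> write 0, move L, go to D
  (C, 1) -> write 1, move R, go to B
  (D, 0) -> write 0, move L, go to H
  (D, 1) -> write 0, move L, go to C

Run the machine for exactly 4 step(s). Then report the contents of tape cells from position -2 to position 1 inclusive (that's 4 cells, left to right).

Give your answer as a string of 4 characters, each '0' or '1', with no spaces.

Step 1: in state A at pos 0, read 0 -> (A,0)->write 1,move R,goto C. Now: state=C, head=1, tape[-1..2]=0100 (head:   ^)
Step 2: in state C at pos 1, read 0 -> (C,0)->write 0,move L,goto D. Now: state=D, head=0, tape[-1..2]=0100 (head:  ^)
Step 3: in state D at pos 0, read 1 -> (D,1)->write 0,move L,goto C. Now: state=C, head=-1, tape[-2..2]=00000 (head:  ^)
Step 4: in state C at pos -1, read 0 -> (C,0)->write 0,move L,goto D. Now: state=D, head=-2, tape[-3..2]=000000 (head:  ^)

Answer: 0000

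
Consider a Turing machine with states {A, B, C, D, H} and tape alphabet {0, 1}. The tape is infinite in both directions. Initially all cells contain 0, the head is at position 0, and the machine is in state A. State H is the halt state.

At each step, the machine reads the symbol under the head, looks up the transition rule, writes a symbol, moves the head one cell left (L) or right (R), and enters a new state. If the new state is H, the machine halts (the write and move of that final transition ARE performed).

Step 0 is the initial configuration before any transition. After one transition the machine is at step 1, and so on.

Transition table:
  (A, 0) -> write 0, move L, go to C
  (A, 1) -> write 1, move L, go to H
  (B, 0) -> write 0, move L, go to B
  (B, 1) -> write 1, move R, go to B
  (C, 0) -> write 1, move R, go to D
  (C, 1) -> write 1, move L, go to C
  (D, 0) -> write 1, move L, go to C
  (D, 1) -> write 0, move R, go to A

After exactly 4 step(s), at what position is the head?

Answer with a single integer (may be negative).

Step 1: in state A at pos 0, read 0 -> (A,0)->write 0,move L,goto C. Now: state=C, head=-1, tape[-2..1]=0000 (head:  ^)
Step 2: in state C at pos -1, read 0 -> (C,0)->write 1,move R,goto D. Now: state=D, head=0, tape[-2..1]=0100 (head:   ^)
Step 3: in state D at pos 0, read 0 -> (D,0)->write 1,move L,goto C. Now: state=C, head=-1, tape[-2..1]=0110 (head:  ^)
Step 4: in state C at pos -1, read 1 -> (C,1)->write 1,move L,goto C. Now: state=C, head=-2, tape[-3..1]=00110 (head:  ^)

Answer: -2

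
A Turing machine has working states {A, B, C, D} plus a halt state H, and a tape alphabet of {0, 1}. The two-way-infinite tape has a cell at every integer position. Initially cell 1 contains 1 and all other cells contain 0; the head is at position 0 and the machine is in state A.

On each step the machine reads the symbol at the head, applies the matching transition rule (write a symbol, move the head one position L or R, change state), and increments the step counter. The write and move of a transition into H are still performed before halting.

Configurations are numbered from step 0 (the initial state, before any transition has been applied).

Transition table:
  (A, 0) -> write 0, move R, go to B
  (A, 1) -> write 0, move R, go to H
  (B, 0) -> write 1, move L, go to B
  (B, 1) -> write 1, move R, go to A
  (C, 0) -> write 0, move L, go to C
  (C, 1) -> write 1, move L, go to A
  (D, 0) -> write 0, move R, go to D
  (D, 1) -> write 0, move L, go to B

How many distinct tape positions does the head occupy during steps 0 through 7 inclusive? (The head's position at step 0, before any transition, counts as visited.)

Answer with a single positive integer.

Answer: 4

Derivation:
Step 1: in state A at pos 0, read 0 -> (A,0)->write 0,move R,goto B. Now: state=B, head=1, tape[-1..2]=0010 (head:   ^)
Step 2: in state B at pos 1, read 1 -> (B,1)->write 1,move R,goto A. Now: state=A, head=2, tape[-1..3]=00100 (head:    ^)
Step 3: in state A at pos 2, read 0 -> (A,0)->write 0,move R,goto B. Now: state=B, head=3, tape[-1..4]=001000 (head:     ^)
Step 4: in state B at pos 3, read 0 -> (B,0)->write 1,move L,goto B. Now: state=B, head=2, tape[-1..4]=001010 (head:    ^)
Step 5: in state B at pos 2, read 0 -> (B,0)->write 1,move L,goto B. Now: state=B, head=1, tape[-1..4]=001110 (head:   ^)
Step 6: in state B at pos 1, read 1 -> (B,1)->write 1,move R,goto A. Now: state=A, head=2, tape[-1..4]=001110 (head:    ^)
Step 7: in state A at pos 2, read 1 -> (A,1)->write 0,move R,goto H. Now: state=H, head=3, tape[-1..4]=001010 (head:     ^)
Head positions at steps 0..7: starting at 0, distinct positions visited = {0, 1, 2, 3} -> 4 position(s)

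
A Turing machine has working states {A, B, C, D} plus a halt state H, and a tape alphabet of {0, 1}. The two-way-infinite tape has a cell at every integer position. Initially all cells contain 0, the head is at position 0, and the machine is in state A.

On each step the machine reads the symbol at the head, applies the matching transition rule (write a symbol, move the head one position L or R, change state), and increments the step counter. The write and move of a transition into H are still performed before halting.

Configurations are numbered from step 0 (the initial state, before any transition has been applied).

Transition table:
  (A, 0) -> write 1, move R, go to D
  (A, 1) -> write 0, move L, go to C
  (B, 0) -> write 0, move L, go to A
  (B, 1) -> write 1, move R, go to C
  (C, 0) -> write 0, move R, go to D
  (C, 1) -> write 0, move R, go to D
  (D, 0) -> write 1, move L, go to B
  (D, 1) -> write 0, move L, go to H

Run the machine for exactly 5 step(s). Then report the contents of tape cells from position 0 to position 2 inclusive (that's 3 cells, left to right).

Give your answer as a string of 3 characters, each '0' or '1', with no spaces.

Answer: 101

Derivation:
Step 1: in state A at pos 0, read 0 -> (A,0)->write 1,move R,goto D. Now: state=D, head=1, tape[-1..2]=0100 (head:   ^)
Step 2: in state D at pos 1, read 0 -> (D,0)->write 1,move L,goto B. Now: state=B, head=0, tape[-1..2]=0110 (head:  ^)
Step 3: in state B at pos 0, read 1 -> (B,1)->write 1,move R,goto C. Now: state=C, head=1, tape[-1..2]=0110 (head:   ^)
Step 4: in state C at pos 1, read 1 -> (C,1)->write 0,move R,goto D. Now: state=D, head=2, tape[-1..3]=01000 (head:    ^)
Step 5: in state D at pos 2, read 0 -> (D,0)->write 1,move L,goto B. Now: state=B, head=1, tape[-1..3]=01010 (head:   ^)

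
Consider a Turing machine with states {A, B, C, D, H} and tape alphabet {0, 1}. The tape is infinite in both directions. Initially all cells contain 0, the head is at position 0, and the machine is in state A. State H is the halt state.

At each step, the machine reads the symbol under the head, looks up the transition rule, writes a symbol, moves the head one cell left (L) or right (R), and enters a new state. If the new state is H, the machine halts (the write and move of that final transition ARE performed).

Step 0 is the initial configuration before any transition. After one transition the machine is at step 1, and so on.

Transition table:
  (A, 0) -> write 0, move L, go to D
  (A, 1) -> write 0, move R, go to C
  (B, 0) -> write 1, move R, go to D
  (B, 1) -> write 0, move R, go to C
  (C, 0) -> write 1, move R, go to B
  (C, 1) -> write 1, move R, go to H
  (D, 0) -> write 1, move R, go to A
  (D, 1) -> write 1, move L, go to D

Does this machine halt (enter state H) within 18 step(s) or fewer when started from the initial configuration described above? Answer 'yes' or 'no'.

Step 1: in state A at pos 0, read 0 -> (A,0)->write 0,move L,goto D. Now: state=D, head=-1, tape[-2..1]=0000 (head:  ^)
Step 2: in state D at pos -1, read 0 -> (D,0)->write 1,move R,goto A. Now: state=A, head=0, tape[-2..1]=0100 (head:   ^)
Step 3: in state A at pos 0, read 0 -> (A,0)->write 0,move L,goto D. Now: state=D, head=-1, tape[-2..1]=0100 (head:  ^)
Step 4: in state D at pos -1, read 1 -> (D,1)->write 1,move L,goto D. Now: state=D, head=-2, tape[-3..1]=00100 (head:  ^)
Step 5: in state D at pos -2, read 0 -> (D,0)->write 1,move R,goto A. Now: state=A, head=-1, tape[-3..1]=01100 (head:   ^)
Step 6: in state A at pos -1, read 1 -> (A,1)->write 0,move R,goto C. Now: state=C, head=0, tape[-3..1]=01000 (head:    ^)
Step 7: in state C at pos 0, read 0 -> (C,0)->write 1,move R,goto B. Now: state=B, head=1, tape[-3..2]=010100 (head:     ^)
Step 8: in state B at pos 1, read 0 -> (B,0)->write 1,move R,goto D. Now: state=D, head=2, tape[-3..3]=0101100 (head:      ^)
Step 9: in state D at pos 2, read 0 -> (D,0)->write 1,move R,goto A. Now: state=A, head=3, tape[-3..4]=01011100 (head:       ^)
Step 10: in state A at pos 3, read 0 -> (A,0)->write 0,move L,goto D. Now: state=D, head=2, tape[-3..4]=01011100 (head:      ^)
Step 11: in state D at pos 2, read 1 -> (D,1)->write 1,move L,goto D. Now: state=D, head=1, tape[-3..4]=01011100 (head:     ^)
Step 12: in state D at pos 1, read 1 -> (D,1)->write 1,move L,goto D. Now: state=D, head=0, tape[-3..4]=01011100 (head:    ^)
Step 13: in state D at pos 0, read 1 -> (D,1)->write 1,move L,goto D. Now: state=D, head=-1, tape[-3..4]=01011100 (head:   ^)
Step 14: in state D at pos -1, read 0 -> (D,0)->write 1,move R,goto A. Now: state=A, head=0, tape[-3..4]=01111100 (head:    ^)
Step 15: in state A at pos 0, read 1 -> (A,1)->write 0,move R,goto C. Now: state=C, head=1, tape[-3..4]=01101100 (head:     ^)
Step 16: in state C at pos 1, read 1 -> (C,1)->write 1,move R,goto H. Now: state=H, head=2, tape[-3..4]=01101100 (head:      ^)
State H reached at step 16; 16 <= 18 -> yes

Answer: yes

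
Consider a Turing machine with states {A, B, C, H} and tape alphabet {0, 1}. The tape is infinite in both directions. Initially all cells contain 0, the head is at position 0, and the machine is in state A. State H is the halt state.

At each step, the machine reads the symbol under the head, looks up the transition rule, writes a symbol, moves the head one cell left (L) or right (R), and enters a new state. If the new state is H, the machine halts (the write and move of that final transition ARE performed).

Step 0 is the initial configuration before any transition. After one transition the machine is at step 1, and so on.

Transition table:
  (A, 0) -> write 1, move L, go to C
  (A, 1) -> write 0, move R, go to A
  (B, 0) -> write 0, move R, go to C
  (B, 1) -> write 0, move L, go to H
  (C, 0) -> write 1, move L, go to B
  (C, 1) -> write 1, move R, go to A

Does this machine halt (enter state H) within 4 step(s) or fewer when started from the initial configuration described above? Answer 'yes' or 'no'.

Step 1: in state A at pos 0, read 0 -> (A,0)->write 1,move L,goto C. Now: state=C, head=-1, tape[-2..1]=0010 (head:  ^)
Step 2: in state C at pos -1, read 0 -> (C,0)->write 1,move L,goto B. Now: state=B, head=-2, tape[-3..1]=00110 (head:  ^)
Step 3: in state B at pos -2, read 0 -> (B,0)->write 0,move R,goto C. Now: state=C, head=-1, tape[-3..1]=00110 (head:   ^)
Step 4: in state C at pos -1, read 1 -> (C,1)->write 1,move R,goto A. Now: state=A, head=0, tape[-3..1]=00110 (head:    ^)
After 4 step(s): state = A (not H) -> not halted within 4 -> no

Answer: no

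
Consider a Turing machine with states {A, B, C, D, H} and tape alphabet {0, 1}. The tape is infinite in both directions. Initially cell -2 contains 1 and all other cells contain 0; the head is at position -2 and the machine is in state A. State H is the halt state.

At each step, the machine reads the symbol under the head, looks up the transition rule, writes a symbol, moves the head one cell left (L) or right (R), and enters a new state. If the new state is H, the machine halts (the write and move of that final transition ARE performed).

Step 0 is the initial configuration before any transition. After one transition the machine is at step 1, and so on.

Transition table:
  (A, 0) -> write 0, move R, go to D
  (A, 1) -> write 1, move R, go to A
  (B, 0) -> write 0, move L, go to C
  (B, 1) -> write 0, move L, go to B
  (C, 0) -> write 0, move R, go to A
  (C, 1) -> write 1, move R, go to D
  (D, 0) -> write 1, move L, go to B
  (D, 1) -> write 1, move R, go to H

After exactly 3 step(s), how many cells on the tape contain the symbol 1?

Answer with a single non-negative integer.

Step 1: in state A at pos -2, read 1 -> (A,1)->write 1,move R,goto A. Now: state=A, head=-1, tape[-3..0]=0100 (head:   ^)
Step 2: in state A at pos -1, read 0 -> (A,0)->write 0,move R,goto D. Now: state=D, head=0, tape[-3..1]=01000 (head:    ^)
Step 3: in state D at pos 0, read 0 -> (D,0)->write 1,move L,goto B. Now: state=B, head=-1, tape[-3..1]=01010 (head:   ^)
Cells containing 1 after step 3: {-2, 0} -> 2 cell(s)

Answer: 2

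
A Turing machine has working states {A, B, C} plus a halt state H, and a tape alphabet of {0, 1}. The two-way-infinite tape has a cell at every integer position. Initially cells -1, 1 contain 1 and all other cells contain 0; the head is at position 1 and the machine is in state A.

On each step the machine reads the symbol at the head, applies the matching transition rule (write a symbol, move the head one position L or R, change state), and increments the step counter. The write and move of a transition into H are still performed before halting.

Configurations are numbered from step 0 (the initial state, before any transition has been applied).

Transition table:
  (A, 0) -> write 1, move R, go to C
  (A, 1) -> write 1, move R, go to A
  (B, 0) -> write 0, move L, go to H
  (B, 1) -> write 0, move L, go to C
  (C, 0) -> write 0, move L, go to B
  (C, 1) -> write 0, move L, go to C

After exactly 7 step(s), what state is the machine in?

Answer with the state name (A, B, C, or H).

Step 1: in state A at pos 1, read 1 -> (A,1)->write 1,move R,goto A. Now: state=A, head=2, tape[-2..3]=010100 (head:     ^)
Step 2: in state A at pos 2, read 0 -> (A,0)->write 1,move R,goto C. Now: state=C, head=3, tape[-2..4]=0101100 (head:      ^)
Step 3: in state C at pos 3, read 0 -> (C,0)->write 0,move L,goto B. Now: state=B, head=2, tape[-2..4]=0101100 (head:     ^)
Step 4: in state B at pos 2, read 1 -> (B,1)->write 0,move L,goto C. Now: state=C, head=1, tape[-2..4]=0101000 (head:    ^)
Step 5: in state C at pos 1, read 1 -> (C,1)->write 0,move L,goto C. Now: state=C, head=0, tape[-2..4]=0100000 (head:   ^)
Step 6: in state C at pos 0, read 0 -> (C,0)->write 0,move L,goto B. Now: state=B, head=-1, tape[-2..4]=0100000 (head:  ^)
Step 7: in state B at pos -1, read 1 -> (B,1)->write 0,move L,goto C. Now: state=C, head=-2, tape[-3..4]=00000000 (head:  ^)

Answer: C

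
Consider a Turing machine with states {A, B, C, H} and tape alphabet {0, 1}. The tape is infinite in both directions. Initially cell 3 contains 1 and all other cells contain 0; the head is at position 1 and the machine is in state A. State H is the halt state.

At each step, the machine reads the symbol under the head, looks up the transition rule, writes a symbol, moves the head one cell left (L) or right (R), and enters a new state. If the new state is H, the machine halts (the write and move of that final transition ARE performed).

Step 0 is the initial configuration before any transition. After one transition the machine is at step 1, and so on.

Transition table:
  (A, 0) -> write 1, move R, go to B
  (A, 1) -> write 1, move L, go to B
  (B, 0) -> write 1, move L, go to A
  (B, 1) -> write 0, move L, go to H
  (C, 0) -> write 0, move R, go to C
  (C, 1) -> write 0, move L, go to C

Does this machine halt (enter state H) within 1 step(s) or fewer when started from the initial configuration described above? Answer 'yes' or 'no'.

Answer: no

Derivation:
Step 1: in state A at pos 1, read 0 -> (A,0)->write 1,move R,goto B. Now: state=B, head=2, tape[0..4]=01010 (head:   ^)
After 1 step(s): state = B (not H) -> not halted within 1 -> no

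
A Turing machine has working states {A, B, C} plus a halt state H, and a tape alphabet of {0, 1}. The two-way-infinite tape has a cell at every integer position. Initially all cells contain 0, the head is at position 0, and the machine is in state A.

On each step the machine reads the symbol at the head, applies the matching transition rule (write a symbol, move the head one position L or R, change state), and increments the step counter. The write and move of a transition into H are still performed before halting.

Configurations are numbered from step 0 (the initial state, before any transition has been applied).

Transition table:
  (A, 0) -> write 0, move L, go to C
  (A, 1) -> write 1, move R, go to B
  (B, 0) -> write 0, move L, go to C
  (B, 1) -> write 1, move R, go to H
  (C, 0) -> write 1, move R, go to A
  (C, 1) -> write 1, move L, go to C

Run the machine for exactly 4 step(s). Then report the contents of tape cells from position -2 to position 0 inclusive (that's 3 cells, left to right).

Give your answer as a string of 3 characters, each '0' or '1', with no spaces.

Step 1: in state A at pos 0, read 0 -> (A,0)->write 0,move L,goto C. Now: state=C, head=-1, tape[-2..1]=0000 (head:  ^)
Step 2: in state C at pos -1, read 0 -> (C,0)->write 1,move R,goto A. Now: state=A, head=0, tape[-2..1]=0100 (head:   ^)
Step 3: in state A at pos 0, read 0 -> (A,0)->write 0,move L,goto C. Now: state=C, head=-1, tape[-2..1]=0100 (head:  ^)
Step 4: in state C at pos -1, read 1 -> (C,1)->write 1,move L,goto C. Now: state=C, head=-2, tape[-3..1]=00100 (head:  ^)

Answer: 010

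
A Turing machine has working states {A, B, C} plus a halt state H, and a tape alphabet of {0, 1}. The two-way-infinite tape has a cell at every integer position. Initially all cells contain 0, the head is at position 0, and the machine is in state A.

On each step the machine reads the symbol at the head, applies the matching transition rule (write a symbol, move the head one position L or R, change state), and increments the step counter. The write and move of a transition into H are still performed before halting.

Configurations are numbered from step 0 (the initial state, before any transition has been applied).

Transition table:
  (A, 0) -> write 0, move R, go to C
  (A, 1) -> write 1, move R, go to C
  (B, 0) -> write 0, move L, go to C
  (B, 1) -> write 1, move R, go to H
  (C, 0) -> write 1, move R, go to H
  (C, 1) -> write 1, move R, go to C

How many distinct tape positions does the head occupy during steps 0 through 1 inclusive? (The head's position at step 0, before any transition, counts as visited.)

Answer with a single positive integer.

Step 1: in state A at pos 0, read 0 -> (A,0)->write 0,move R,goto C. Now: state=C, head=1, tape[-1..2]=0000 (head:   ^)
Head positions at steps 0..1: starting at 0, distinct positions visited = {0, 1} -> 2 position(s)

Answer: 2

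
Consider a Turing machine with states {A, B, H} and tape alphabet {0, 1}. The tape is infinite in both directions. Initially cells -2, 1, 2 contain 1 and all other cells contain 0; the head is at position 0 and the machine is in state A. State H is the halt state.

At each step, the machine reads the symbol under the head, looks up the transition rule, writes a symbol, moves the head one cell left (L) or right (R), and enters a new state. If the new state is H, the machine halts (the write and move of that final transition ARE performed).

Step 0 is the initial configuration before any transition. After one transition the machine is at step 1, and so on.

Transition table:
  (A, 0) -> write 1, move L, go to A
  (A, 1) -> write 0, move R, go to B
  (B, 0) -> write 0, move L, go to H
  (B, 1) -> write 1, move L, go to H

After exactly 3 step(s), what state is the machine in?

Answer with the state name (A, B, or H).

Answer: B

Derivation:
Step 1: in state A at pos 0, read 0 -> (A,0)->write 1,move L,goto A. Now: state=A, head=-1, tape[-3..3]=0101110 (head:   ^)
Step 2: in state A at pos -1, read 0 -> (A,0)->write 1,move L,goto A. Now: state=A, head=-2, tape[-3..3]=0111110 (head:  ^)
Step 3: in state A at pos -2, read 1 -> (A,1)->write 0,move R,goto B. Now: state=B, head=-1, tape[-3..3]=0011110 (head:   ^)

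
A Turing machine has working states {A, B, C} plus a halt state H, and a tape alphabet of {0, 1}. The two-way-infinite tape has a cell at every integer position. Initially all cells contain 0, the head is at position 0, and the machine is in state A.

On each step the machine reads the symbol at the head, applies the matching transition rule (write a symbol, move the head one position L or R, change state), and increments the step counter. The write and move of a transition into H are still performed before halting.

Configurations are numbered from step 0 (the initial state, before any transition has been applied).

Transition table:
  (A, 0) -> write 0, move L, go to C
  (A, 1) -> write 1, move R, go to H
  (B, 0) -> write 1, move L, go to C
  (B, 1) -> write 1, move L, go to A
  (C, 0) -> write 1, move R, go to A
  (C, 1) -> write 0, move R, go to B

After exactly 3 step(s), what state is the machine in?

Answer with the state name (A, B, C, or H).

Step 1: in state A at pos 0, read 0 -> (A,0)->write 0,move L,goto C. Now: state=C, head=-1, tape[-2..1]=0000 (head:  ^)
Step 2: in state C at pos -1, read 0 -> (C,0)->write 1,move R,goto A. Now: state=A, head=0, tape[-2..1]=0100 (head:   ^)
Step 3: in state A at pos 0, read 0 -> (A,0)->write 0,move L,goto C. Now: state=C, head=-1, tape[-2..1]=0100 (head:  ^)

Answer: C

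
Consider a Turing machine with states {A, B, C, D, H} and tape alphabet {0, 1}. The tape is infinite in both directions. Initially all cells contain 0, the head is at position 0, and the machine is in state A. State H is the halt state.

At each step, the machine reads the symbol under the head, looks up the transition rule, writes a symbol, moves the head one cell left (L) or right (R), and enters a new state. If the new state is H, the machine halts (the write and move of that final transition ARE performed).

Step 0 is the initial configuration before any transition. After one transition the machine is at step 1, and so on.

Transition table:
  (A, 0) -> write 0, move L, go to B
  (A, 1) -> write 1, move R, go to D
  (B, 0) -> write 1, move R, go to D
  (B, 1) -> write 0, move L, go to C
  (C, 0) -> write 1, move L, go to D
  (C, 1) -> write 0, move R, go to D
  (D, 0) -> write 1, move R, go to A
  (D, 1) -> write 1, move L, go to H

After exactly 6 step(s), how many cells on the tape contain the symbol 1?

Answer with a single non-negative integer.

Answer: 0

Derivation:
Step 1: in state A at pos 0, read 0 -> (A,0)->write 0,move L,goto B. Now: state=B, head=-1, tape[-2..1]=0000 (head:  ^)
Step 2: in state B at pos -1, read 0 -> (B,0)->write 1,move R,goto D. Now: state=D, head=0, tape[-2..1]=0100 (head:   ^)
Step 3: in state D at pos 0, read 0 -> (D,0)->write 1,move R,goto A. Now: state=A, head=1, tape[-2..2]=01100 (head:    ^)
Step 4: in state A at pos 1, read 0 -> (A,0)->write 0,move L,goto B. Now: state=B, head=0, tape[-2..2]=01100 (head:   ^)
Step 5: in state B at pos 0, read 1 -> (B,1)->write 0,move L,goto C. Now: state=C, head=-1, tape[-2..2]=01000 (head:  ^)
Step 6: in state C at pos -1, read 1 -> (C,1)->write 0,move R,goto D. Now: state=D, head=0, tape[-2..2]=00000 (head:   ^)
No cell contains 1 after step 6 -> 0 cell(s)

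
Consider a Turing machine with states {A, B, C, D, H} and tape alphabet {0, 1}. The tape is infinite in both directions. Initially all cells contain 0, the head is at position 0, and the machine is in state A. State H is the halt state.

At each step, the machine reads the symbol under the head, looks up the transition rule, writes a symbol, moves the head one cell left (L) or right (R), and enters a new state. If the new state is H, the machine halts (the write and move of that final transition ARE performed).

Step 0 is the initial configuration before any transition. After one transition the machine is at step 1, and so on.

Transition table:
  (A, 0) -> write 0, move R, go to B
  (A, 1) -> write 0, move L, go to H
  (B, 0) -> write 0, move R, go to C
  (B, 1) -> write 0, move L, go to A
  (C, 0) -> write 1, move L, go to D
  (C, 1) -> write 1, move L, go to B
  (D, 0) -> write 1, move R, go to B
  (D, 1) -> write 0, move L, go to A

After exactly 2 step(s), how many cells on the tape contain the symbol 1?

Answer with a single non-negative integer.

Step 1: in state A at pos 0, read 0 -> (A,0)->write 0,move R,goto B. Now: state=B, head=1, tape[-1..2]=0000 (head:   ^)
Step 2: in state B at pos 1, read 0 -> (B,0)->write 0,move R,goto C. Now: state=C, head=2, tape[-1..3]=00000 (head:    ^)
No cell contains 1 after step 2 -> 0 cell(s)

Answer: 0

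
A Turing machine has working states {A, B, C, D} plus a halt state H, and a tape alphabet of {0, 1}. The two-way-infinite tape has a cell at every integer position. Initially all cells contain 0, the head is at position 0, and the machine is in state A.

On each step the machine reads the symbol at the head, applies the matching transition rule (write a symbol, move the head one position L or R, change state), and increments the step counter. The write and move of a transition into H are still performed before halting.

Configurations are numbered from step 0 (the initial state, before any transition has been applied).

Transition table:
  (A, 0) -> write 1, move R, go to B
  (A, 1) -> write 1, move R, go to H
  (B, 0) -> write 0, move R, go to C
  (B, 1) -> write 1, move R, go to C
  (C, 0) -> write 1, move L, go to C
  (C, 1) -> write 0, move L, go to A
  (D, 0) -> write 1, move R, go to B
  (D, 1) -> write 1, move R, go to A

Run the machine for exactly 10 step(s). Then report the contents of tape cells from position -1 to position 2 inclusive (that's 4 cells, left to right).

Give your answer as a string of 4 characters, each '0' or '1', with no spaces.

Step 1: in state A at pos 0, read 0 -> (A,0)->write 1,move R,goto B. Now: state=B, head=1, tape[-1..2]=0100 (head:   ^)
Step 2: in state B at pos 1, read 0 -> (B,0)->write 0,move R,goto C. Now: state=C, head=2, tape[-1..3]=01000 (head:    ^)
Step 3: in state C at pos 2, read 0 -> (C,0)->write 1,move L,goto C. Now: state=C, head=1, tape[-1..3]=01010 (head:   ^)
Step 4: in state C at pos 1, read 0 -> (C,0)->write 1,move L,goto C. Now: state=C, head=0, tape[-1..3]=01110 (head:  ^)
Step 5: in state C at pos 0, read 1 -> (C,1)->write 0,move L,goto A. Now: state=A, head=-1, tape[-2..3]=000110 (head:  ^)
Step 6: in state A at pos -1, read 0 -> (A,0)->write 1,move R,goto B. Now: state=B, head=0, tape[-2..3]=010110 (head:   ^)
Step 7: in state B at pos 0, read 0 -> (B,0)->write 0,move R,goto C. Now: state=C, head=1, tape[-2..3]=010110 (head:    ^)
Step 8: in state C at pos 1, read 1 -> (C,1)->write 0,move L,goto A. Now: state=A, head=0, tape[-2..3]=010010 (head:   ^)
Step 9: in state A at pos 0, read 0 -> (A,0)->write 1,move R,goto B. Now: state=B, head=1, tape[-2..3]=011010 (head:    ^)
Step 10: in state B at pos 1, read 0 -> (B,0)->write 0,move R,goto C. Now: state=C, head=2, tape[-2..3]=011010 (head:     ^)

Answer: 1101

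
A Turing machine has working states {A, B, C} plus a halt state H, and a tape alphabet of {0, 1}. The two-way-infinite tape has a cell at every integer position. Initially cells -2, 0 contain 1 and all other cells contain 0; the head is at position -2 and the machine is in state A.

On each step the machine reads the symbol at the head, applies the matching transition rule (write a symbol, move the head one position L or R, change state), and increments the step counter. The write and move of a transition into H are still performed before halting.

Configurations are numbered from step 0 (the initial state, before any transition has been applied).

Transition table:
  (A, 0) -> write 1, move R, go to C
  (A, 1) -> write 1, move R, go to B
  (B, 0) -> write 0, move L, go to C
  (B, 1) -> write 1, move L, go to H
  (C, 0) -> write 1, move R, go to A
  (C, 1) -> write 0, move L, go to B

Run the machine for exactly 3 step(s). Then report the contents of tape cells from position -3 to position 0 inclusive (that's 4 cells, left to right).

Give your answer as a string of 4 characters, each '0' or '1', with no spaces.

Step 1: in state A at pos -2, read 1 -> (A,1)->write 1,move R,goto B. Now: state=B, head=-1, tape[-3..1]=01010 (head:   ^)
Step 2: in state B at pos -1, read 0 -> (B,0)->write 0,move L,goto C. Now: state=C, head=-2, tape[-3..1]=01010 (head:  ^)
Step 3: in state C at pos -2, read 1 -> (C,1)->write 0,move L,goto B. Now: state=B, head=-3, tape[-4..1]=000010 (head:  ^)

Answer: 0001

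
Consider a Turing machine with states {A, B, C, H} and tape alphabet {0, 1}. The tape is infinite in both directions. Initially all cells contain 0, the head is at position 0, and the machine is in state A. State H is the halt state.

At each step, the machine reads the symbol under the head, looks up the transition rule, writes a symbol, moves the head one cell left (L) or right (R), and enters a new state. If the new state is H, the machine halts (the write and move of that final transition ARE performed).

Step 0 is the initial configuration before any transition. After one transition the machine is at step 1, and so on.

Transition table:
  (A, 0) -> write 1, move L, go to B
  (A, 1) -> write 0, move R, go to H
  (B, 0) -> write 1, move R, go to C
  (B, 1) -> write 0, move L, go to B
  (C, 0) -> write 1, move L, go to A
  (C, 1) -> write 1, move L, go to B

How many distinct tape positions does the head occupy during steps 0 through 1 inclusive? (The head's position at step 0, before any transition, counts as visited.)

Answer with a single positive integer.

Step 1: in state A at pos 0, read 0 -> (A,0)->write 1,move L,goto B. Now: state=B, head=-1, tape[-2..1]=0010 (head:  ^)
Head positions at steps 0..1: starting at 0, distinct positions visited = {-1, 0} -> 2 position(s)

Answer: 2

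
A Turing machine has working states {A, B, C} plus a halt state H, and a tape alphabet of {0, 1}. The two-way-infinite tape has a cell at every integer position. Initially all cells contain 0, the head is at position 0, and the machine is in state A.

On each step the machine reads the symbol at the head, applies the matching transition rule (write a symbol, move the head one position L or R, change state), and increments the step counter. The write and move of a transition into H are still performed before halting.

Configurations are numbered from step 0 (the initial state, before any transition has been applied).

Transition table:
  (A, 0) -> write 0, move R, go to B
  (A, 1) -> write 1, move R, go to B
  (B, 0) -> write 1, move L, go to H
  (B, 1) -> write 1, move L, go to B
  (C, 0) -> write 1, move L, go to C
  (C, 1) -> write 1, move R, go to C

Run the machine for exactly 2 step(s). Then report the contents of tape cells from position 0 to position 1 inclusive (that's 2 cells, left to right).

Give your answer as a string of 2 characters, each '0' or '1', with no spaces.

Step 1: in state A at pos 0, read 0 -> (A,0)->write 0,move R,goto B. Now: state=B, head=1, tape[-1..2]=0000 (head:   ^)
Step 2: in state B at pos 1, read 0 -> (B,0)->write 1,move L,goto H. Now: state=H, head=0, tape[-1..2]=0010 (head:  ^)

Answer: 01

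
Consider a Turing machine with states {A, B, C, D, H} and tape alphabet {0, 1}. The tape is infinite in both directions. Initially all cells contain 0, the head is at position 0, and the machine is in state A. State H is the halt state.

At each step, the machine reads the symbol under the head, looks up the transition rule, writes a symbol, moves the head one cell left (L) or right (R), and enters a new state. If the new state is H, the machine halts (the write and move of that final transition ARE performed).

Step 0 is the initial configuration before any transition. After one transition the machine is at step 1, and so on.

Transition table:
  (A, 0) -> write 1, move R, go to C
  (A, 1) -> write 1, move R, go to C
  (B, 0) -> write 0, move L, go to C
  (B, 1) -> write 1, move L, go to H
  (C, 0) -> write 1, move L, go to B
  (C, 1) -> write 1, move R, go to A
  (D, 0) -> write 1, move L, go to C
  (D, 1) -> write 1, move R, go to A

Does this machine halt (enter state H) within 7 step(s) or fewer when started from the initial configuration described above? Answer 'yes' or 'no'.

Answer: yes

Derivation:
Step 1: in state A at pos 0, read 0 -> (A,0)->write 1,move R,goto C. Now: state=C, head=1, tape[-1..2]=0100 (head:   ^)
Step 2: in state C at pos 1, read 0 -> (C,0)->write 1,move L,goto B. Now: state=B, head=0, tape[-1..2]=0110 (head:  ^)
Step 3: in state B at pos 0, read 1 -> (B,1)->write 1,move L,goto H. Now: state=H, head=-1, tape[-2..2]=00110 (head:  ^)
State H reached at step 3; 3 <= 7 -> yes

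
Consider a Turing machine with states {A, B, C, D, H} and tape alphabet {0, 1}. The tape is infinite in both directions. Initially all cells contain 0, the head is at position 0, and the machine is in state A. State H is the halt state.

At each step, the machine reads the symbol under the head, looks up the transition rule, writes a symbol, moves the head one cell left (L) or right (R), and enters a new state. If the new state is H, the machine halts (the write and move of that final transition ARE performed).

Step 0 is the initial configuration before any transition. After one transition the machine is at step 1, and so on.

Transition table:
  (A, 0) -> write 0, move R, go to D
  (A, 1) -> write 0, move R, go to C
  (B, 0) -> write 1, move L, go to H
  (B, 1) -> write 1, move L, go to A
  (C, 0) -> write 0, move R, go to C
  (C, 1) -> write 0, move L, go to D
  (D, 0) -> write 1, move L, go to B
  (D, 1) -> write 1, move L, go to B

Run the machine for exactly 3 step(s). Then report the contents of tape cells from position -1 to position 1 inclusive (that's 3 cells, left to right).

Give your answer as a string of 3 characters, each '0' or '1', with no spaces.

Step 1: in state A at pos 0, read 0 -> (A,0)->write 0,move R,goto D. Now: state=D, head=1, tape[-1..2]=0000 (head:   ^)
Step 2: in state D at pos 1, read 0 -> (D,0)->write 1,move L,goto B. Now: state=B, head=0, tape[-1..2]=0010 (head:  ^)
Step 3: in state B at pos 0, read 0 -> (B,0)->write 1,move L,goto H. Now: state=H, head=-1, tape[-2..2]=00110 (head:  ^)

Answer: 011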